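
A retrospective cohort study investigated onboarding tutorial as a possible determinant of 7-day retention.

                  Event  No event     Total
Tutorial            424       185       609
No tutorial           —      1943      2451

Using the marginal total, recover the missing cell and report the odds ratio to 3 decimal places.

8.766

The missing cell is in the unexposed row: 2451 − 1943 = 508.
So a = 424, b = 185, c = 508, d = 1943.
OR = (a·d)/(b·c) = (424 × 1943) / (185 × 508) = 823832 / 93980 = 8.76604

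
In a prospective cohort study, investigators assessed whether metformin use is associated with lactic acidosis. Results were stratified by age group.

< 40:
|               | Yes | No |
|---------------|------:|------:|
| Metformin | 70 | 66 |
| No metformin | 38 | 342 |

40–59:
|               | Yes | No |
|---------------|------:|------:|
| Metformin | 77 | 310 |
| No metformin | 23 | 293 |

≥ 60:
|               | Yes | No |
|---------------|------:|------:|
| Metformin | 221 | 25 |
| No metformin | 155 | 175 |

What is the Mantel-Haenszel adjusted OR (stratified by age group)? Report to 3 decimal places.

6.702

OR_MH = Σ(aᵢdᵢ/nᵢ) / Σ(bᵢcᵢ/nᵢ), where nᵢ is the stratum total.
Stratum 1 (< 40): n = 516; a·d/n = 70·342/516 = 46.3953; b·c/n = 66·38/516 = 4.8605
Stratum 2 (40–59): n = 703; a·d/n = 77·293/703 = 32.0925; b·c/n = 310·23/703 = 10.1422
Stratum 3 (≥ 60): n = 576; a·d/n = 221·175/576 = 67.1441; b·c/n = 25·155/576 = 6.7274
OR_MH = (46.3953 + 32.0925 + 67.1441) / (4.8605 + 10.1422 + 6.7274) = 145.6319 / 21.7301 = 6.70184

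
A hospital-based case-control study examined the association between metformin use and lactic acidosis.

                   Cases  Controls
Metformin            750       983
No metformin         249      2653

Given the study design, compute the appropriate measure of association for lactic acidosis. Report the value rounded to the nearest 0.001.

Cells: a = 750, b = 983, c = 249, d = 2653.
This is a hospital-based case-control study: participants were sampled on outcome status, so risks in the source population cannot be estimated directly — relative risk is not valid here. The odds ratio is the appropriate measure.
OR = (a·d)/(b·c) = (750 × 2653) / (983 × 249) = 1989750 / 244767 = 8.12916

8.129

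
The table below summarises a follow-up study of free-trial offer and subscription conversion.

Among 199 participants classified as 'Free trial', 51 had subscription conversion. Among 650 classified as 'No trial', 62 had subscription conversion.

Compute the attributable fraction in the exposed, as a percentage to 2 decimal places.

From the description: a = 51, b = 148, c = 62, d = 588.
Risk in exposed = 51/199 = 0.25628; risk in unexposed = 62/650 = 0.09538.
RR = 0.25628/0.09538 = 2.68682
AR% = (RR − 1)/RR × 100 = (2.68682 − 1)/2.68682 × 100 = 62.7813%

62.78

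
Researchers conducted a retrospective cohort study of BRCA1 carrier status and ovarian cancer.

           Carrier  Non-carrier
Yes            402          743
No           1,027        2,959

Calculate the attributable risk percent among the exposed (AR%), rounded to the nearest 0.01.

Reading the table with exposure as columns: a = 402 (Carrier, case), b = 1027 (Carrier, non-case), c = 743 (Non-carrier, case), d = 2959.
Risk in exposed = 402/1429 = 0.28132; risk in unexposed = 743/3702 = 0.20070.
RR = 0.28132/0.20070 = 1.40166
AR% = (RR − 1)/RR × 100 = (1.40166 − 1)/1.40166 × 100 = 28.6558%

28.66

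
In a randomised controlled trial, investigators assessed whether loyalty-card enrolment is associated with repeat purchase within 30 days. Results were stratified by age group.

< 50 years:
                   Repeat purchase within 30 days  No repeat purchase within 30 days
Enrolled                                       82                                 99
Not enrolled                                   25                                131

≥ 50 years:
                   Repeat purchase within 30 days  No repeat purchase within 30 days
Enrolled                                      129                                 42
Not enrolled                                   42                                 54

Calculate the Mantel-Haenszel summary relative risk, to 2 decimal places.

2.09

RR_MH = Σ(aᵢ·n₀ᵢ/nᵢ) / Σ(cᵢ·n₁ᵢ/nᵢ), with n₁ᵢ = aᵢ+bᵢ (exposed), n₀ᵢ = cᵢ+dᵢ (unexposed), nᵢ = n₁ᵢ+n₀ᵢ.
Stratum 1 (< 50 years): n₁ = 181, n₀ = 156, n = 337; a·n₀/n = 82·156/337 = 37.9585; c·n₁/n = 25·181/337 = 13.4273
Stratum 2 (≥ 50 years): n₁ = 171, n₀ = 96, n = 267; a·n₀/n = 129·96/267 = 46.3820; c·n₁/n = 42·171/267 = 26.8989
RR_MH = (37.9585 + 46.3820) / (13.4273 + 26.8989) = 84.3405 / 40.3262 = 2.09146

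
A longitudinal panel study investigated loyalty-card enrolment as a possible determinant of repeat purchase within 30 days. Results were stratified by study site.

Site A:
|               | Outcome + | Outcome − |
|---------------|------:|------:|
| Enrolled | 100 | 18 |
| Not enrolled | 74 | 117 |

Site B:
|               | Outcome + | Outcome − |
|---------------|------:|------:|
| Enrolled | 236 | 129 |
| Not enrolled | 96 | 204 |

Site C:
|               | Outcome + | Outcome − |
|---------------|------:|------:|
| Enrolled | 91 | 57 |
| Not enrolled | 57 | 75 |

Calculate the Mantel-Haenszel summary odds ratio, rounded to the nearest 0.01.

OR_MH = Σ(aᵢdᵢ/nᵢ) / Σ(bᵢcᵢ/nᵢ), where nᵢ is the stratum total.
Stratum 1 (Site A): n = 309; a·d/n = 100·117/309 = 37.8641; b·c/n = 18·74/309 = 4.3107
Stratum 2 (Site B): n = 665; a·d/n = 236·204/665 = 72.3970; b·c/n = 129·96/665 = 18.6226
Stratum 3 (Site C): n = 280; a·d/n = 91·75/280 = 24.3750; b·c/n = 57·57/280 = 11.6036
OR_MH = (37.8641 + 72.3970 + 24.3750) / (4.3107 + 18.6226 + 11.6036) = 134.6361 / 34.5368 = 3.89834

3.90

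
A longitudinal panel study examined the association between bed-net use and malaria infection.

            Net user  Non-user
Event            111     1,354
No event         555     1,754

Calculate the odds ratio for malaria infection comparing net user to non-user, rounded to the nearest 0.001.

Reading the table with exposure as columns: a = 111 (Net user, case), b = 555 (Net user, non-case), c = 1354 (Non-user, case), d = 1754.
OR = (a·d)/(b·c) = (111 × 1754) / (555 × 1354) = 194694 / 751470 = 0.25908
Exposure is associated with lower odds of malaria infection (OR = 0.26 < 1).

0.259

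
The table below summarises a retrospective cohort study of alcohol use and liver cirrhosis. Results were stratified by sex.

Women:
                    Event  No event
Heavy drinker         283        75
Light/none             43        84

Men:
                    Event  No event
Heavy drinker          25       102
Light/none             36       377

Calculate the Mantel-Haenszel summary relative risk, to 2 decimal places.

RR_MH = Σ(aᵢ·n₀ᵢ/nᵢ) / Σ(cᵢ·n₁ᵢ/nᵢ), with n₁ᵢ = aᵢ+bᵢ (exposed), n₀ᵢ = cᵢ+dᵢ (unexposed), nᵢ = n₁ᵢ+n₀ᵢ.
Stratum 1 (Women): n₁ = 358, n₀ = 127, n = 485; a·n₀/n = 283·127/485 = 74.1052; c·n₁/n = 43·358/485 = 31.7402
Stratum 2 (Men): n₁ = 127, n₀ = 413, n = 540; a·n₀/n = 25·413/540 = 19.1204; c·n₁/n = 36·127/540 = 8.4667
RR_MH = (74.1052 + 19.1204) / (31.7402 + 8.4667) = 93.2255 / 40.2069 = 2.31865

2.32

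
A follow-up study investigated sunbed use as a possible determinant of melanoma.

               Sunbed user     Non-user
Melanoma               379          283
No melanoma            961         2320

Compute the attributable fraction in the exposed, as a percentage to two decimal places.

Reading the table with exposure as columns: a = 379 (Sunbed user, case), b = 961 (Sunbed user, non-case), c = 283 (Non-user, case), d = 2320.
Risk in exposed = 379/1340 = 0.28284; risk in unexposed = 283/2603 = 0.10872.
RR = 0.28284/0.10872 = 2.60149
AR% = (RR − 1)/RR × 100 = (2.60149 − 1)/2.60149 × 100 = 61.5605%

61.56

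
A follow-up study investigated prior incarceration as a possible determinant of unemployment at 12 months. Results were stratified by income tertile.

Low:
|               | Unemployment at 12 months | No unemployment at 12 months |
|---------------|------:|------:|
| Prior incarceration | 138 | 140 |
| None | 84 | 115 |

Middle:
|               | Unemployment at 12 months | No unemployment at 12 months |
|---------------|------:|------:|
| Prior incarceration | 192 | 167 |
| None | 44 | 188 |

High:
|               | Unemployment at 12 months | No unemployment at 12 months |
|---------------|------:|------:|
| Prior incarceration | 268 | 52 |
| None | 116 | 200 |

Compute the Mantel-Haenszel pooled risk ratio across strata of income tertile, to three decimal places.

1.985

RR_MH = Σ(aᵢ·n₀ᵢ/nᵢ) / Σ(cᵢ·n₁ᵢ/nᵢ), with n₁ᵢ = aᵢ+bᵢ (exposed), n₀ᵢ = cᵢ+dᵢ (unexposed), nᵢ = n₁ᵢ+n₀ᵢ.
Stratum 1 (Low): n₁ = 278, n₀ = 199, n = 477; a·n₀/n = 138·199/477 = 57.5723; c·n₁/n = 84·278/477 = 48.9560
Stratum 2 (Middle): n₁ = 359, n₀ = 232, n = 591; a·n₀/n = 192·232/591 = 75.3706; c·n₁/n = 44·359/591 = 26.7276
Stratum 3 (High): n₁ = 320, n₀ = 316, n = 636; a·n₀/n = 268·316/636 = 133.1572; c·n₁/n = 116·320/636 = 58.3648
RR_MH = (57.5723 + 75.3706 + 133.1572) / (48.9560 + 26.7276 + 58.3648) = 266.1001 / 134.0483 = 1.98511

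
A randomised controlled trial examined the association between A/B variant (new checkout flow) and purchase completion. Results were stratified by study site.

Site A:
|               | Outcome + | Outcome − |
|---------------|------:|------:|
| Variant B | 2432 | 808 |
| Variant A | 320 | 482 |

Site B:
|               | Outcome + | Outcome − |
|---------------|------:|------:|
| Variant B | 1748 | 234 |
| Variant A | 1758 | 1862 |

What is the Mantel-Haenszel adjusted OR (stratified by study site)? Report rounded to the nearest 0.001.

OR_MH = Σ(aᵢdᵢ/nᵢ) / Σ(bᵢcᵢ/nᵢ), where nᵢ is the stratum total.
Stratum 1 (Site A): n = 4042; a·d/n = 2432·482/4042 = 290.0109; b·c/n = 808·320/4042 = 63.9683
Stratum 2 (Site B): n = 5602; a·d/n = 1748·1862/5602 = 581.0025; b·c/n = 234·1758/5602 = 73.4331
OR_MH = (290.0109 + 581.0025) / (63.9683 + 73.4331) = 871.0134 / 137.4014 = 6.33919

6.339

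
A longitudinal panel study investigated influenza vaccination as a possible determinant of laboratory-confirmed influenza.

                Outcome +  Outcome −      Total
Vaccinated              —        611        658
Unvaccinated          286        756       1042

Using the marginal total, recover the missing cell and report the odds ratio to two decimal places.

The missing cell is in the exposed row: 658 − 611 = 47.
So a = 47, b = 611, c = 286, d = 756.
OR = (a·d)/(b·c) = (47 × 756) / (611 × 286) = 35532 / 174746 = 0.20334

0.20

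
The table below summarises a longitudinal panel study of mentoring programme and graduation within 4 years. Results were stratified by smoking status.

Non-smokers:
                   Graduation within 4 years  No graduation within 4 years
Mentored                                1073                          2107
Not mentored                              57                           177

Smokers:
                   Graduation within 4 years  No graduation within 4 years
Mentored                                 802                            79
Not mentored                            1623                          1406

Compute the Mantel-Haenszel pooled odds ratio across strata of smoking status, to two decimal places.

OR_MH = Σ(aᵢdᵢ/nᵢ) / Σ(bᵢcᵢ/nᵢ), where nᵢ is the stratum total.
Stratum 1 (Non-smokers): n = 3414; a·d/n = 1073·177/3414 = 55.6301; b·c/n = 2107·57/3414 = 35.1784
Stratum 2 (Smokers): n = 3910; a·d/n = 802·1406/3910 = 288.3918; b·c/n = 79·1623/3910 = 32.7921
OR_MH = (55.6301 + 288.3918) / (35.1784 + 32.7921) = 344.0219 / 67.9705 = 5.06134

5.06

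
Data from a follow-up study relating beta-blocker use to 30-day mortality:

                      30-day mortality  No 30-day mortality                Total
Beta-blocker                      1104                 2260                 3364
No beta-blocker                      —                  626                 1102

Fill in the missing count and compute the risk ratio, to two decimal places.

0.76

The missing cell is in the unexposed row: 1102 − 626 = 476.
So a = 1104, b = 2260, c = 476, d = 626.
RR = [a/(a+b)] / [c/(c+d)] = (1104/3364) / (476/1102) = 0.32818/0.43194 = 0.75978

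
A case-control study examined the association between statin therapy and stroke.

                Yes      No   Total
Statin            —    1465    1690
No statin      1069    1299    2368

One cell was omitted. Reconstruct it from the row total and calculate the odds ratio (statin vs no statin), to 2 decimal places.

0.19

The missing cell is in the exposed row: 1690 − 1465 = 225.
So a = 225, b = 1465, c = 1069, d = 1299.
OR = (a·d)/(b·c) = (225 × 1299) / (1465 × 1069) = 292275 / 1566085 = 0.18663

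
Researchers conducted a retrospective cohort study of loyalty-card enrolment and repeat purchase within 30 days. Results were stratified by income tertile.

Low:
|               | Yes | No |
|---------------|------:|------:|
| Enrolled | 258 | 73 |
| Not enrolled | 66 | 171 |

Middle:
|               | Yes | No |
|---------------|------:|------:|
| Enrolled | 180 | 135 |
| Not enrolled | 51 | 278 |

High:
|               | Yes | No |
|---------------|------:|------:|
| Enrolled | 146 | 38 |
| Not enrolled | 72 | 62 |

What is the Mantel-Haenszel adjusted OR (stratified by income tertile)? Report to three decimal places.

6.618

OR_MH = Σ(aᵢdᵢ/nᵢ) / Σ(bᵢcᵢ/nᵢ), where nᵢ is the stratum total.
Stratum 1 (Low): n = 568; a·d/n = 258·171/568 = 77.6725; b·c/n = 73·66/568 = 8.4824
Stratum 2 (Middle): n = 644; a·d/n = 180·278/644 = 77.7019; b·c/n = 135·51/644 = 10.6910
Stratum 3 (High): n = 318; a·d/n = 146·62/318 = 28.4654; b·c/n = 38·72/318 = 8.6038
OR_MH = (77.6725 + 77.7019 + 28.4654) / (8.4824 + 10.6910 + 8.6038) = 183.8398 / 27.7772 = 6.61838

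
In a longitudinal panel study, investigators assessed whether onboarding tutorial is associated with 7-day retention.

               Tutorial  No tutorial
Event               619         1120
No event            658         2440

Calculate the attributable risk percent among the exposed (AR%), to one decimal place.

Reading the table with exposure as columns: a = 619 (Tutorial, case), b = 658 (Tutorial, non-case), c = 1120 (No tutorial, case), d = 2440.
Risk in exposed = 619/1277 = 0.48473; risk in unexposed = 1120/3560 = 0.31461.
RR = 0.48473/0.31461 = 1.54075
AR% = (RR − 1)/RR × 100 = (1.54075 − 1)/1.54075 × 100 = 35.0965%

35.1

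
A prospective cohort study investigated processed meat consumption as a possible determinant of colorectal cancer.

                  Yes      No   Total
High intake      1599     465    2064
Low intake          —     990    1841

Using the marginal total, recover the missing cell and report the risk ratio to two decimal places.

1.68

The missing cell is in the unexposed row: 1841 − 990 = 851.
So a = 1599, b = 465, c = 851, d = 990.
RR = [a/(a+b)] / [c/(c+d)] = (1599/2064) / (851/1841) = 0.77471/0.46225 = 1.67596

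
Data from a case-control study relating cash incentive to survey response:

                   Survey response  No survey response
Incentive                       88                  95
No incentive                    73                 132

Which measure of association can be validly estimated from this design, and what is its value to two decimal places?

Cells: a = 88, b = 95, c = 73, d = 132.
This is a case-control study: participants were sampled on outcome status, so risks in the source population cannot be estimated directly — relative risk is not valid here. The odds ratio is the appropriate measure.
OR = (a·d)/(b·c) = (88 × 132) / (95 × 73) = 11616 / 6935 = 1.67498

1.67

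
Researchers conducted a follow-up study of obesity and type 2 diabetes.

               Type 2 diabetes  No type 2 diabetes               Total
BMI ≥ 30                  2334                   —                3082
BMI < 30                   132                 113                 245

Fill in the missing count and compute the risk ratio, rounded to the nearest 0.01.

The missing cell is in the exposed row: 3082 − 2334 = 748.
So a = 2334, b = 748, c = 132, d = 113.
RR = [a/(a+b)] / [c/(c+d)] = (2334/3082) / (132/245) = 0.75730/0.53878 = 1.40560

1.41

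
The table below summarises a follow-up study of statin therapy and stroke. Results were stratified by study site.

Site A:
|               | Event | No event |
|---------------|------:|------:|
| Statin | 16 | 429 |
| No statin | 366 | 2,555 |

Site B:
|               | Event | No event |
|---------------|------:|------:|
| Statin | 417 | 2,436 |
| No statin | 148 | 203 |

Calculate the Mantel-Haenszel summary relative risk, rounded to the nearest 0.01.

0.33

RR_MH = Σ(aᵢ·n₀ᵢ/nᵢ) / Σ(cᵢ·n₁ᵢ/nᵢ), with n₁ᵢ = aᵢ+bᵢ (exposed), n₀ᵢ = cᵢ+dᵢ (unexposed), nᵢ = n₁ᵢ+n₀ᵢ.
Stratum 1 (Site A): n₁ = 445, n₀ = 2921, n = 3366; a·n₀/n = 16·2921/3366 = 13.8847; c·n₁/n = 366·445/3366 = 48.3868
Stratum 2 (Site B): n₁ = 2853, n₀ = 351, n = 3204; a·n₀/n = 417·351/3204 = 45.6826; c·n₁/n = 148·2853/3204 = 131.7865
RR_MH = (13.8847 + 45.6826) / (48.3868 + 131.7865) = 59.5673 / 180.1733 = 0.33061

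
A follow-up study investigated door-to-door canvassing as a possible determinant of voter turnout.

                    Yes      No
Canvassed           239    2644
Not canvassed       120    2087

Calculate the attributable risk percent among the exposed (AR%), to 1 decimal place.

Cells: a = 239, b = 2644, c = 120, d = 2087.
Risk in exposed = 239/2883 = 0.08290; risk in unexposed = 120/2207 = 0.05437.
RR = 0.08290/0.05437 = 1.52466
AR% = (RR − 1)/RR × 100 = (1.52466 − 1)/1.52466 × 100 = 34.4118%

34.4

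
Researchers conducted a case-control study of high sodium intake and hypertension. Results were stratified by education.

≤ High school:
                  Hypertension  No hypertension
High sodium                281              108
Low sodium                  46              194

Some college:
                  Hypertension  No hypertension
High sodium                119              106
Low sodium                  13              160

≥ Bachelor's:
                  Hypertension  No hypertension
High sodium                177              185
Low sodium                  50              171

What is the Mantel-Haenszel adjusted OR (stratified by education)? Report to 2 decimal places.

6.85

OR_MH = Σ(aᵢdᵢ/nᵢ) / Σ(bᵢcᵢ/nᵢ), where nᵢ is the stratum total.
Stratum 1 (≤ High school): n = 629; a·d/n = 281·194/629 = 86.6677; b·c/n = 108·46/629 = 7.8983
Stratum 2 (Some college): n = 398; a·d/n = 119·160/398 = 47.8392; b·c/n = 106·13/398 = 3.4623
Stratum 3 (≥ Bachelor's): n = 583; a·d/n = 177·171/583 = 51.9160; b·c/n = 185·50/583 = 15.8662
OR_MH = (86.6677 + 47.8392 + 51.9160) / (7.8983 + 3.4623 + 15.8662) = 186.4229 / 27.2268 = 6.84704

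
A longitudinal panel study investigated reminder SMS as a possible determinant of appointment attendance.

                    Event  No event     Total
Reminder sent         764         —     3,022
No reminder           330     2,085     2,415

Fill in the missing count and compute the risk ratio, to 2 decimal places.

1.85

The missing cell is in the exposed row: 3022 − 764 = 2258.
So a = 764, b = 2258, c = 330, d = 2085.
RR = [a/(a+b)] / [c/(c+d)] = (764/3022) / (330/2415) = 0.25281/0.13665 = 1.85013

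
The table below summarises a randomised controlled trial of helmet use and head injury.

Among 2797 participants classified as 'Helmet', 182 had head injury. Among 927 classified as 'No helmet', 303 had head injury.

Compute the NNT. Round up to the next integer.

Risk in treated group = 182/2797 = 0.06507; risk in control = 303/927 = 0.32686.
Absolute risk reduction = 0.32686 − 0.06507 = 0.26179
NNT = 1 / ARR = 1 / 0.26179 = 3.820 → round up → 4

4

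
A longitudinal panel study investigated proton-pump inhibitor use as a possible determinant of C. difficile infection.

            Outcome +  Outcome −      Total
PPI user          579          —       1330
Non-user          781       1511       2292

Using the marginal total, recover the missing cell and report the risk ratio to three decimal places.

1.278

The missing cell is in the exposed row: 1330 − 579 = 751.
So a = 579, b = 751, c = 781, d = 1511.
RR = [a/(a+b)] / [c/(c+d)] = (579/1330) / (781/2292) = 0.43534/0.34075 = 1.27759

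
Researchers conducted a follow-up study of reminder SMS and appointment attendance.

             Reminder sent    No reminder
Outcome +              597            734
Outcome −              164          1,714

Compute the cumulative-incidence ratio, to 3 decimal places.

2.616

Reading the table with exposure as columns: a = 597 (Reminder sent, case), b = 164 (Reminder sent, non-case), c = 734 (No reminder, case), d = 1714.
Risk in exposed = 597/761 = 0.78449; risk in unexposed = 734/2448 = 0.29984.
RR = 0.78449 / 0.29984 = 2.61641
The risk among the exposed is 2.62 times that among the unexposed.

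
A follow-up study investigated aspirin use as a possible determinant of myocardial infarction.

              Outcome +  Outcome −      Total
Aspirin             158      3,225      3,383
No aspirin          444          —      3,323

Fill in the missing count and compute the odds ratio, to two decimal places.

The missing cell is in the unexposed row: 3323 − 444 = 2879.
So a = 158, b = 3225, c = 444, d = 2879.
OR = (a·d)/(b·c) = (158 × 2879) / (3225 × 444) = 454882 / 1431900 = 0.31768

0.32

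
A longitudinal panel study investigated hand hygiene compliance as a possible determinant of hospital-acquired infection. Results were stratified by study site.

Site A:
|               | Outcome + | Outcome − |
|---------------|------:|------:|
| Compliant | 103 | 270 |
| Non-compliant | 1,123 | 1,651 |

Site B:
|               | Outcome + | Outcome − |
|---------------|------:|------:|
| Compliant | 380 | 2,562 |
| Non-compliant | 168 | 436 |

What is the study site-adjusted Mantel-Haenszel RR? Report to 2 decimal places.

RR_MH = Σ(aᵢ·n₀ᵢ/nᵢ) / Σ(cᵢ·n₁ᵢ/nᵢ), with n₁ᵢ = aᵢ+bᵢ (exposed), n₀ᵢ = cᵢ+dᵢ (unexposed), nᵢ = n₁ᵢ+n₀ᵢ.
Stratum 1 (Site A): n₁ = 373, n₀ = 2774, n = 3147; a·n₀/n = 103·2774/3147 = 90.7919; c·n₁/n = 1123·373/3147 = 133.1042
Stratum 2 (Site B): n₁ = 2942, n₀ = 604, n = 3546; a·n₀/n = 380·604/3546 = 64.7265; c·n₁/n = 168·2942/3546 = 139.3841
RR_MH = (90.7919 + 64.7265) / (133.1042 + 139.3841) = 155.5183 / 272.4883 = 0.57073

0.57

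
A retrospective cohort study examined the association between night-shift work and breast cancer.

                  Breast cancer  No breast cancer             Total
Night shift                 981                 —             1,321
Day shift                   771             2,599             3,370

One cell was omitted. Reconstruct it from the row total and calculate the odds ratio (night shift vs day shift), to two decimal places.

The missing cell is in the exposed row: 1321 − 981 = 340.
So a = 981, b = 340, c = 771, d = 2599.
OR = (a·d)/(b·c) = (981 × 2599) / (340 × 771) = 2549619 / 262140 = 9.72617

9.73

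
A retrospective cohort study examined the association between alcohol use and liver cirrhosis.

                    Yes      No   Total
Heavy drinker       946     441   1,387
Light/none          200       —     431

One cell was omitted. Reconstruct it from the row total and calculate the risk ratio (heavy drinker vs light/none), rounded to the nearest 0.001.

The missing cell is in the unexposed row: 431 − 200 = 231.
So a = 946, b = 441, c = 200, d = 231.
RR = [a/(a+b)] / [c/(c+d)] = (946/1387) / (200/431) = 0.68205/0.46404 = 1.46981

1.470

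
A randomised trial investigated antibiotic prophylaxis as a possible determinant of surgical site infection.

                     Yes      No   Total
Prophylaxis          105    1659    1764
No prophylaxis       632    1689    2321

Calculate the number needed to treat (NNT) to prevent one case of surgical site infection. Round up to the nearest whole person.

5

Risk in treated group = 105/1764 = 0.05952; risk in control = 632/2321 = 0.27230.
Absolute risk reduction = 0.27230 − 0.05952 = 0.21277
NNT = 1 / ARR = 1 / 0.21277 = 4.700 → round up → 5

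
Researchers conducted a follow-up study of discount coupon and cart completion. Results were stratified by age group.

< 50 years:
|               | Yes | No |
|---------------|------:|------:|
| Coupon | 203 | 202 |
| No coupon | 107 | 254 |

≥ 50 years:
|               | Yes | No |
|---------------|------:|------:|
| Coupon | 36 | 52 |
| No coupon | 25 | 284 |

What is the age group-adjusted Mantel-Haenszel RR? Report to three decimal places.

RR_MH = Σ(aᵢ·n₀ᵢ/nᵢ) / Σ(cᵢ·n₁ᵢ/nᵢ), with n₁ᵢ = aᵢ+bᵢ (exposed), n₀ᵢ = cᵢ+dᵢ (unexposed), nᵢ = n₁ᵢ+n₀ᵢ.
Stratum 1 (< 50 years): n₁ = 405, n₀ = 361, n = 766; a·n₀/n = 203·361/766 = 95.6697; c·n₁/n = 107·405/766 = 56.5731
Stratum 2 (≥ 50 years): n₁ = 88, n₀ = 309, n = 397; a·n₀/n = 36·309/397 = 28.0202; c·n₁/n = 25·88/397 = 5.5416
RR_MH = (95.6697 + 28.0202) / (56.5731 + 5.5416) = 123.6899 / 62.1147 = 1.99131

1.991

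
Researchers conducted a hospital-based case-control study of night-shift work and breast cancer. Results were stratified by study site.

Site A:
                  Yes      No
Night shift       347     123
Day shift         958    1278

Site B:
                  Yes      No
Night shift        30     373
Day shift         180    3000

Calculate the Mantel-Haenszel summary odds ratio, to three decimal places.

OR_MH = Σ(aᵢdᵢ/nᵢ) / Σ(bᵢcᵢ/nᵢ), where nᵢ is the stratum total.
Stratum 1 (Site A): n = 2706; a·d/n = 347·1278/2706 = 163.8825; b·c/n = 123·958/2706 = 43.5455
Stratum 2 (Site B): n = 3583; a·d/n = 30·3000/3583 = 25.1186; b·c/n = 373·180/3583 = 18.7385
OR_MH = (163.8825 + 25.1186) / (43.5455 + 18.7385) = 189.0011 / 62.2839 = 3.03451

3.035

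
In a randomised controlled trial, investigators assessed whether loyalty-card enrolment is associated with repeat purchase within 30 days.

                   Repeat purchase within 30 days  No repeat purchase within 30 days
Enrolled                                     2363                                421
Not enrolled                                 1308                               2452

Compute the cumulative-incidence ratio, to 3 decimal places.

2.440

Cells: a = 2363, b = 421, c = 1308, d = 2452.
Risk in exposed = 2363/2784 = 0.84878; risk in unexposed = 1308/3760 = 0.34787.
RR = 0.84878 / 0.34787 = 2.43991
The risk among the exposed is 2.44 times that among the unexposed.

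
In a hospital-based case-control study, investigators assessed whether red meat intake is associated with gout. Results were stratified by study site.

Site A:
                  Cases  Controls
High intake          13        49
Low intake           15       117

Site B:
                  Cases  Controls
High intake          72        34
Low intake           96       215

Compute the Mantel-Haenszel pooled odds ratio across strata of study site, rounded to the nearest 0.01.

OR_MH = Σ(aᵢdᵢ/nᵢ) / Σ(bᵢcᵢ/nᵢ), where nᵢ is the stratum total.
Stratum 1 (Site A): n = 194; a·d/n = 13·117/194 = 7.8402; b·c/n = 49·15/194 = 3.7887
Stratum 2 (Site B): n = 417; a·d/n = 72·215/417 = 37.1223; b·c/n = 34·96/417 = 7.8273
OR_MH = (7.8402 + 37.1223) / (3.7887 + 7.8273) = 44.9625 / 11.6160 = 3.87074

3.87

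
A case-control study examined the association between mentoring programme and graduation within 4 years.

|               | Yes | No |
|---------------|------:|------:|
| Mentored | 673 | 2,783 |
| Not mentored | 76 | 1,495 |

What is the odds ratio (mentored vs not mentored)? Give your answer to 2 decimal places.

Cells: a = 673, b = 2783, c = 76, d = 1495.
OR = (a·d)/(b·c) = (673 × 1495) / (2783 × 76) = 1006135 / 211508 = 4.75696
The odds of graduation within 4 years are about 4.76 times as high in the mentored group.

4.76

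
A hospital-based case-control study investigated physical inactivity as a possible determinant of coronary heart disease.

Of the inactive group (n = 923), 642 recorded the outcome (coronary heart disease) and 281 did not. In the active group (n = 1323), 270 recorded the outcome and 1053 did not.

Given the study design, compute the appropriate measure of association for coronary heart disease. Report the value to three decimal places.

8.910

From the description: a = 642, b = 281, c = 270, d = 1053.
This is a hospital-based case-control study: participants were sampled on outcome status, so risks in the source population cannot be estimated directly — relative risk is not valid here. The odds ratio is the appropriate measure.
OR = (a·d)/(b·c) = (642 × 1053) / (281 × 270) = 676026 / 75870 = 8.91032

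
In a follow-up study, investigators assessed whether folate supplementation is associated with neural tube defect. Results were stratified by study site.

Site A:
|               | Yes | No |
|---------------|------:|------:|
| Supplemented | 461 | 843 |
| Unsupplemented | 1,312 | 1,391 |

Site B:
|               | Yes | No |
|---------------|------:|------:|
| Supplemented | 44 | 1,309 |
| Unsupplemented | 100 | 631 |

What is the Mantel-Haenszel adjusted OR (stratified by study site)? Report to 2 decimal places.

0.51

OR_MH = Σ(aᵢdᵢ/nᵢ) / Σ(bᵢcᵢ/nᵢ), where nᵢ is the stratum total.
Stratum 1 (Site A): n = 4007; a·d/n = 461·1391/4007 = 160.0327; b·c/n = 843·1312/4007 = 276.0210
Stratum 2 (Site B): n = 2084; a·d/n = 44·631/2084 = 13.3225; b·c/n = 1309·100/2084 = 62.8119
OR_MH = (160.0327 + 13.3225) / (276.0210 + 62.8119) = 173.3551 / 338.8329 = 0.51162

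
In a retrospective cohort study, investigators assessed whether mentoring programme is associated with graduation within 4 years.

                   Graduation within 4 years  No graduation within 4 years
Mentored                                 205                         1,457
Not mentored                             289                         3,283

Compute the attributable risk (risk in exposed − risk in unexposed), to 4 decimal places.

0.0424

Cells: a = 205, b = 1457, c = 289, d = 3283.
Risk in exposed = 205/1662 = 0.123345; risk in unexposed = 289/3572 = 0.080907.
Risk difference = 0.123345 − 0.080907 = 0.042438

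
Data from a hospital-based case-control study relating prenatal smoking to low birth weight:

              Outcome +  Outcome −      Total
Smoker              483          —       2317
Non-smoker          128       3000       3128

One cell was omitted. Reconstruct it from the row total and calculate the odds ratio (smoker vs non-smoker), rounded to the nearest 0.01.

The missing cell is in the exposed row: 2317 − 483 = 1834.
So a = 483, b = 1834, c = 128, d = 3000.
OR = (a·d)/(b·c) = (483 × 3000) / (1834 × 128) = 1449000 / 234752 = 6.17247

6.17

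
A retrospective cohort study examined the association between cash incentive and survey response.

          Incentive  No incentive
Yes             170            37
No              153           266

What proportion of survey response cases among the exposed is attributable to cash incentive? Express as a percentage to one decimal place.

76.8

Reading the table with exposure as columns: a = 170 (Incentive, case), b = 153 (Incentive, non-case), c = 37 (No incentive, case), d = 266.
Risk in exposed = 170/323 = 0.52632; risk in unexposed = 37/303 = 0.12211.
RR = 0.52632/0.12211 = 4.31010
AR% = (RR − 1)/RR × 100 = (4.31010 − 1)/4.31010 × 100 = 76.7987%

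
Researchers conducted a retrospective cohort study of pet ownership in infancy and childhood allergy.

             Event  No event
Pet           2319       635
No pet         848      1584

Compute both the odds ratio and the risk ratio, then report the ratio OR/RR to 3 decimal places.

Cells: a = 2319, b = 635, c = 848, d = 1584.
OR = (2319·1584)/(635·848) = 3673296/538480 = 6.82160
Risk in exposed = 2319/2954 = 0.78504; risk in unexposed = 848/2432 = 0.34868; RR = 2.25143
OR/RR = 6.82160 / 2.25143 = 3.02990
The outcome is not rare, so the OR lies further from 1 than the RR.

3.030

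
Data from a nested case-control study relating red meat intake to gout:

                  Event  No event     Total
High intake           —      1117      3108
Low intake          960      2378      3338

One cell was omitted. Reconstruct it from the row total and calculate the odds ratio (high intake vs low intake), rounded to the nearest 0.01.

The missing cell is in the exposed row: 3108 − 1117 = 1991.
So a = 1991, b = 1117, c = 960, d = 2378.
OR = (a·d)/(b·c) = (1991 × 2378) / (1117 × 960) = 4734598 / 1072320 = 4.41528

4.42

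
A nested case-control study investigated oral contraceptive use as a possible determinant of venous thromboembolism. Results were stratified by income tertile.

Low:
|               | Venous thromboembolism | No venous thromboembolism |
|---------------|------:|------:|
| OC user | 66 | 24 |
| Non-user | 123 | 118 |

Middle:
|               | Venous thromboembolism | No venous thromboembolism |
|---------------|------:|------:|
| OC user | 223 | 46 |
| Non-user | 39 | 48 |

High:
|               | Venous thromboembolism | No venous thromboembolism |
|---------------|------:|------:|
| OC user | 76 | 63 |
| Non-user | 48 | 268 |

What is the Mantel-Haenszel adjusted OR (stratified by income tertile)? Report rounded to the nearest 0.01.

OR_MH = Σ(aᵢdᵢ/nᵢ) / Σ(bᵢcᵢ/nᵢ), where nᵢ is the stratum total.
Stratum 1 (Low): n = 331; a·d/n = 66·118/331 = 23.5287; b·c/n = 24·123/331 = 8.9184
Stratum 2 (Middle): n = 356; a·d/n = 223·48/356 = 30.0674; b·c/n = 46·39/356 = 5.0393
Stratum 3 (High): n = 455; a·d/n = 76·268/455 = 44.7648; b·c/n = 63·48/455 = 6.6462
OR_MH = (23.5287 + 30.0674 + 44.7648) / (8.9184 + 5.0393 + 6.6462) = 98.3610 / 20.6039 = 4.77390

4.77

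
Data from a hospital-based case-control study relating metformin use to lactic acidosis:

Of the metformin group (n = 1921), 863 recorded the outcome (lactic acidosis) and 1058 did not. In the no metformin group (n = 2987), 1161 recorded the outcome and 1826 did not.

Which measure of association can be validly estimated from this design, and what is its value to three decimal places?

From the description: a = 863, b = 1058, c = 1161, d = 1826.
This is a hospital-based case-control study: participants were sampled on outcome status, so risks in the source population cannot be estimated directly — relative risk is not valid here. The odds ratio is the appropriate measure.
OR = (a·d)/(b·c) = (863 × 1826) / (1058 × 1161) = 1575838 / 1228338 = 1.28290

1.283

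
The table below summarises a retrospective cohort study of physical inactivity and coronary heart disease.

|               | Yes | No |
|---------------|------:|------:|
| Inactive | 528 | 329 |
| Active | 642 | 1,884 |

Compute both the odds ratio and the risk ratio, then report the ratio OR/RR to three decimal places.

Cells: a = 528, b = 329, c = 642, d = 1884.
OR = (528·1884)/(329·642) = 994752/211218 = 4.70960
Risk in exposed = 528/857 = 0.61610; risk in unexposed = 642/2526 = 0.25416; RR = 2.42410
OR/RR = 4.70960 / 2.42410 = 1.94282
The outcome is not rare, so the OR lies further from 1 than the RR.

1.943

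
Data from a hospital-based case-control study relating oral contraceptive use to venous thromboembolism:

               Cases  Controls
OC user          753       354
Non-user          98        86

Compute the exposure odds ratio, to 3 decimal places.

1.867

Cells: a = 753, b = 354, c = 98, d = 86.
OR = (a·d)/(b·c) = (753 × 86) / (354 × 98) = 64758 / 34692 = 1.86666
The odds of venous thromboembolism are about 1.87 times as high in the oc user group.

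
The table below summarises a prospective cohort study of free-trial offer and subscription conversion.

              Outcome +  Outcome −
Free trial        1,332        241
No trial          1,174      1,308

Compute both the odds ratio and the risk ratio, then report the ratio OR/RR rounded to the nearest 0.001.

3.440

Cells: a = 1332, b = 241, c = 1174, d = 1308.
OR = (1332·1308)/(241·1174) = 1742256/282934 = 6.15782
Risk in exposed = 1332/1573 = 0.84679; risk in unexposed = 1174/2482 = 0.47301; RR = 1.79023
OR/RR = 6.15782 / 1.79023 = 3.43968
The outcome is not rare, so the OR lies further from 1 than the RR.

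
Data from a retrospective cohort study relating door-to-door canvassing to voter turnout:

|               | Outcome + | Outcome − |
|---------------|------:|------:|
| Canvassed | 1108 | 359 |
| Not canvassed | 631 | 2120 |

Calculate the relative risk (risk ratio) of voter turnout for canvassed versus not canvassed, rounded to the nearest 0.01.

Cells: a = 1108, b = 359, c = 631, d = 2120.
Risk in exposed = 1108/1467 = 0.75528; risk in unexposed = 631/2751 = 0.22937.
RR = 0.75528 / 0.22937 = 3.29284
The risk among the exposed is 3.29 times that among the unexposed.

3.29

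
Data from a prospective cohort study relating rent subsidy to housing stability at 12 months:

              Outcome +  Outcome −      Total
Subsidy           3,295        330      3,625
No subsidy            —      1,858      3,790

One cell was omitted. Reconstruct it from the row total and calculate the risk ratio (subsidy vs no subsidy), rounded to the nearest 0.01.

The missing cell is in the unexposed row: 3790 − 1858 = 1932.
So a = 3295, b = 330, c = 1932, d = 1858.
RR = [a/(a+b)] / [c/(c+d)] = (3295/3625) / (1932/3790) = 0.90897/0.50976 = 1.78312

1.78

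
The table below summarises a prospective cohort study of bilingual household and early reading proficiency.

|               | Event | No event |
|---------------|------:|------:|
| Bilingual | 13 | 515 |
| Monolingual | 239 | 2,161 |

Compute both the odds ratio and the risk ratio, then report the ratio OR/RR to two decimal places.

Cells: a = 13, b = 515, c = 239, d = 2161.
OR = (13·2161)/(515·239) = 28093/123085 = 0.22824
Risk in exposed = 13/528 = 0.02462; risk in unexposed = 239/2400 = 0.09958; RR = 0.24724
OR/RR = 0.22824 / 0.24724 = 0.92315
The outcome is rare in both groups, so OR ≈ RR (ratio near 1).

0.92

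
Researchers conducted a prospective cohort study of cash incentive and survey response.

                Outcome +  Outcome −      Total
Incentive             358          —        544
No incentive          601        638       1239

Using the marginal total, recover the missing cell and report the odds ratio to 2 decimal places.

2.04

The missing cell is in the exposed row: 544 − 358 = 186.
So a = 358, b = 186, c = 601, d = 638.
OR = (a·d)/(b·c) = (358 × 638) / (186 × 601) = 228404 / 111786 = 2.04323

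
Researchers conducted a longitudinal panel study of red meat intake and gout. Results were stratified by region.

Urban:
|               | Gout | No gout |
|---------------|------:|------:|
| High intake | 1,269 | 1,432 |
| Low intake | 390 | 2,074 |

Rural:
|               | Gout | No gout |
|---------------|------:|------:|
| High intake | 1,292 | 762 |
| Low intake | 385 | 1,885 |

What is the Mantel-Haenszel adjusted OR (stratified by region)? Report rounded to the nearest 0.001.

OR_MH = Σ(aᵢdᵢ/nᵢ) / Σ(bᵢcᵢ/nᵢ), where nᵢ is the stratum total.
Stratum 1 (Urban): n = 5165; a·d/n = 1269·2074/5165 = 509.5655; b·c/n = 1432·390/5165 = 108.1278
Stratum 2 (Rural): n = 4324; a·d/n = 1292·1885/4324 = 563.2331; b·c/n = 762·385/4324 = 67.8469
OR_MH = (509.5655 + 563.2331) / (108.1278 + 67.8469) = 1072.7987 / 175.9747 = 6.09632

6.096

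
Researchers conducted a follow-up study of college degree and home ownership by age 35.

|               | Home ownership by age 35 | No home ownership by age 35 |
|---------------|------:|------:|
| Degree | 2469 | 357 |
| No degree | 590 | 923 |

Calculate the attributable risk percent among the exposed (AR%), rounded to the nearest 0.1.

Cells: a = 2469, b = 357, c = 590, d = 923.
Risk in exposed = 2469/2826 = 0.87367; risk in unexposed = 590/1513 = 0.38995.
RR = 0.87367/0.38995 = 2.24045
AR% = (RR − 1)/RR × 100 = (2.24045 − 1)/2.24045 × 100 = 55.3662%

55.4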